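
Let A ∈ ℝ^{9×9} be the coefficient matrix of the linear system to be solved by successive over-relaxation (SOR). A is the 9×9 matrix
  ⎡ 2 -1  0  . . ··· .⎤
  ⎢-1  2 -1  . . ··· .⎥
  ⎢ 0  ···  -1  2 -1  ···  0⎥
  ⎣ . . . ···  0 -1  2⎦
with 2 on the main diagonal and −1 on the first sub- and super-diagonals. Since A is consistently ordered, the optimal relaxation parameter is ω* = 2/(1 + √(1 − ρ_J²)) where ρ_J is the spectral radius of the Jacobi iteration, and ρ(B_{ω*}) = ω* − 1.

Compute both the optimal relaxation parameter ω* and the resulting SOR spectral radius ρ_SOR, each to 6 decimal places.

[ρ_J] n=9: ρ(B_J) = cos(π/(n+1)) = cos(π/10) = 0.951057.
root = sin(π/10) = 0.3090170  (since 1−cos² = sin²).
[ω*] 2 ÷ (1 + 0.3090170) = 2 ÷ 1.3090170 = 1.527864.
ρ_SOR = ω* − 1 = 1.527864 − 1 = 0.527864.

ω* = 1.527864, ρ_SOR = 0.527864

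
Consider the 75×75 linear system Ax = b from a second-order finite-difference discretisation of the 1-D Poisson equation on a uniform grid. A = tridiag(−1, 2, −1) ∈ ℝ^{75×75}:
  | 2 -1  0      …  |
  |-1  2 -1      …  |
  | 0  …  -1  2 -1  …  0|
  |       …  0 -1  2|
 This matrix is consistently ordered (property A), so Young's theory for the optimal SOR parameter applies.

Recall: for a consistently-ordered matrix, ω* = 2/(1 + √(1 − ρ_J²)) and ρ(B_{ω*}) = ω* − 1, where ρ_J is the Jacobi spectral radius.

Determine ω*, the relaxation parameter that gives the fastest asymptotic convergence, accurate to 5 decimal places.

n=75: λ(B_J) = 1 − λ(A)/2 = cos(kπ/76); k=1 gives ρ_J = 0.99915.
√(1−ρ_J²) simplifies to sin(π/76) = 0.041325.
ω* = 2/(1+0.041325) = 1.92063
and ρ(B_{ω*}) = 1.92063 − 1 = 0.92063.

ω* = 1.92063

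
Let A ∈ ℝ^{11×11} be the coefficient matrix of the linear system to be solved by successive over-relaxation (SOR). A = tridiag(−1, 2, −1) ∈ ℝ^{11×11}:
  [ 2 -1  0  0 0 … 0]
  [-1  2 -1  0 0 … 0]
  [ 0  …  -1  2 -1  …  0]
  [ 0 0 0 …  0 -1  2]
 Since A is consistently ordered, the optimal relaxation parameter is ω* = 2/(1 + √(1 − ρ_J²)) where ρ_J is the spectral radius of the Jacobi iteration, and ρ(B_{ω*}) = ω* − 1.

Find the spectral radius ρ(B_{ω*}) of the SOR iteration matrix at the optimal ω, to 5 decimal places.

ρ_SOR = 0.58879

n=11: λ(B_J) = 1 − λ(A)/2 = cos(kπ/12); k=1 gives ρ_J = 0.96593.
1 − cos²(π/12) = sin²(π/12) ⇒ √(1−ρ_J²) = sin(π/12) = 0.258819.
ω* = 2/(1 + 0.258819) = 2/1.258819 = 1.58879.
ρ_SOR = ω* − 1 ≈ 0.58879.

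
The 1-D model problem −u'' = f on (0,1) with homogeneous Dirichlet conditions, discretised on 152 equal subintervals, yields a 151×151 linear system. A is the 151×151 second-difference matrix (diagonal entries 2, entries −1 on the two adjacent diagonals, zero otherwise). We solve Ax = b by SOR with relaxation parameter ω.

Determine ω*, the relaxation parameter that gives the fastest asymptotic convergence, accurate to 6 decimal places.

spectrum of D⁻¹(L+U) = {cos(kπ/152) : 1≤k≤151}; ρ_J = cos(π/152) = 0.999786.
1 − cos²(π/152) = sin²(π/152) ⇒ √(1−ρ_J²) = sin(π/152) = 0.0206669.
[ω*] 2 ÷ (1 + 0.0206669) = 2 ÷ 1.0206669 = 1.959503.
and ρ(B_{ω*}) = 1.959503 − 1 = 0.959503.

ω* = 1.959503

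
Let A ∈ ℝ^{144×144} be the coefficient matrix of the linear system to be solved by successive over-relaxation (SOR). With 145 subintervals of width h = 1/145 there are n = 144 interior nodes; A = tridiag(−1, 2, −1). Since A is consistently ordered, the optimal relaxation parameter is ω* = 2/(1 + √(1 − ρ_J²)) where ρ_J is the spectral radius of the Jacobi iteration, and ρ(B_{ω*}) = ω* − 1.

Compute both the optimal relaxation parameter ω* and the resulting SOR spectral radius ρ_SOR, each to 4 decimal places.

spectrum of D⁻¹(L+U) = {cos(kπ/145) : 1≤k≤144}; ρ_J = cos(π/145) = 0.9998.
1 − cos²(π/145) = sin²(π/145) ⇒ √(1−ρ_J²) = sin(π/145) = 0.02166.
ω* = 2 / (1 + 0.02166) = 2 / 1.02166 ≈ 1.9576.
ρ_SOR = ω* − 1 = 1.9576 − 1 = 0.9576.

ω* = 1.9576, ρ_SOR = 0.9576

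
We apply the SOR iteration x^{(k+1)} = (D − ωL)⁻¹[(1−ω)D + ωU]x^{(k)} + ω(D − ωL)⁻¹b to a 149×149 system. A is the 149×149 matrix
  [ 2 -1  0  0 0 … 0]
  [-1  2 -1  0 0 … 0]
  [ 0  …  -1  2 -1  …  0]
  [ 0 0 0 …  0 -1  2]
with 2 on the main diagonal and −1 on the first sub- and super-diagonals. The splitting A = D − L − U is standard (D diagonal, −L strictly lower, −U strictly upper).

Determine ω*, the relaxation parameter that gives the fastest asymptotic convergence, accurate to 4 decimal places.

spectrum of D⁻¹(L+U) = {cos(kπ/150) : 1≤k≤149}; ρ_J = cos(π/150) = 0.9998.
root = sin(π/150) = 0.02094  (since 1−cos² = sin²).
ω* = 2/(1+0.02094) = 1.9590
and ρ(B_{ω*}) = 1.9590 − 1 = 0.9590.

ω* = 1.9590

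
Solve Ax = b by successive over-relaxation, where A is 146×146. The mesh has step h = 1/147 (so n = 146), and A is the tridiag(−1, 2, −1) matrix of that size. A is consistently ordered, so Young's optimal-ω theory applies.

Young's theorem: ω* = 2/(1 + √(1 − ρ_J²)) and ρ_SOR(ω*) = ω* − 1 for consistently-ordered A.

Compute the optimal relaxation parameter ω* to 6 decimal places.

ω* = 1.958155

[ρ_J] n=146: ρ(B_J) = cos(π/(n+1)) = cos(π/147) = 0.999772.
root = sin(π/147) = 0.0213698  (since 1−cos² = sin²).
So ω* = 2/1.0213698 = 1.958155 (Young).
[ρ_SOR] ω* − 1 = 0.958155.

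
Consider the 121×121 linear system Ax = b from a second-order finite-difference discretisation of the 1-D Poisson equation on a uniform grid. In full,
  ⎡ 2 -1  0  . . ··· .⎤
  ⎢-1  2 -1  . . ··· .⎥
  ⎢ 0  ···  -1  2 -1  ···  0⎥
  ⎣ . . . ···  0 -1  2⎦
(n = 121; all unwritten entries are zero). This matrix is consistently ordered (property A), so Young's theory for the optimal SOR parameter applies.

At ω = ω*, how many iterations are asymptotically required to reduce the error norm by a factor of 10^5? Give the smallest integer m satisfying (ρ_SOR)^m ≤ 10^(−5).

m = 224

B_J for the 121×121 system has eigenvalues cos(kπ/122); ρ_J = cos(π/122) = 0.9996685.
1 − cos²(π/122) = sin²(π/122) ⇒ √(1−ρ_J²) = sin(π/122) = 0.0257479.
ω* = 2 / (1 + 0.0257479) = 2 / 1.0257479 ≈ 1.9497968.
Hence ρ(B_{ω*}) = 1.9497968 − 1 = 0.9497968.
m ≥ 5·ln10 / (−ln 0.9497968) = 223.520; smallest integer m = 224.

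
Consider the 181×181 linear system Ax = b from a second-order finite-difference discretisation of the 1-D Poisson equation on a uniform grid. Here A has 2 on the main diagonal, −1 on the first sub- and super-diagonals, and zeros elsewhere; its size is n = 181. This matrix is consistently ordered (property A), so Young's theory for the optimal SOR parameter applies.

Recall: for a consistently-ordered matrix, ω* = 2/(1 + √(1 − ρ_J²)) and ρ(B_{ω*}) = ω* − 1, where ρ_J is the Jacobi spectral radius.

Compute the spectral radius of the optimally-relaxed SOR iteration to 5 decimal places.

ρ_J = max_k |cos(kπ/182)| = cos(π/182) = 0.99985
√(1−ρ_J²) simplifies to sin(π/182) = 0.017261.
Young: ω* = 2/(1+√(1−ρ_J²)) = 2/(1+0.017261) = 2/1.017261 = 1.96606.
At ω = 1.96606 every |λ(B_ω)| = ω−1, so ρ_SOR = 0.96606.

ρ_SOR = 0.96606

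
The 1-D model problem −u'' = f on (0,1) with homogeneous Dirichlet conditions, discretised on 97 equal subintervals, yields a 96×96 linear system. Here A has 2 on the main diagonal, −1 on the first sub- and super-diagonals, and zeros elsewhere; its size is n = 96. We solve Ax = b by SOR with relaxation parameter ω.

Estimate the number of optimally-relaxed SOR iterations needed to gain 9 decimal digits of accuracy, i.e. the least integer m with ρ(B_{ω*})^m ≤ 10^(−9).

m = 320

B_J for the 96×96 system has eigenvalues cos(kπ/97); ρ_J = cos(π/97) = 0.9994756.
√(1 − cos²(π/97)) = sin(π/97) ≈ 0.0323819.
[ω*] 2 ÷ (1 + 0.0323819) = 2 ÷ 1.0323819 = 1.9372676.
Hence ρ(B_{ω*}) = 1.9372676 − 1 = 0.9372676.
ρ_SOR^m ≤ 10^(−9) ⇔ m ≥ 9·ln10/(−ln 0.9372676) = 20.7233/0.0647864 = 319.871; m = ⌈319.871⌉ = 320.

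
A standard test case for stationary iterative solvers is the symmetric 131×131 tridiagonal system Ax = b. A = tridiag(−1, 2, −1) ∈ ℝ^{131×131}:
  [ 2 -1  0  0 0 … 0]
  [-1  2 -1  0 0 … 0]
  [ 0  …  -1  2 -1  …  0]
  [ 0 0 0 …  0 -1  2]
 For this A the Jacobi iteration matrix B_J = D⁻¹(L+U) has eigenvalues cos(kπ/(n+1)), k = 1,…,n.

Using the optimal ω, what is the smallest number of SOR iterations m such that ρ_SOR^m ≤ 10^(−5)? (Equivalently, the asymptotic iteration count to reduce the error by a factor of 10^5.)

With n=131, ρ(Jacobi) = cos(π/132) = 0.9997168.
root = sin(π/132) = 0.0237977  (since 1−cos² = sin²).
[ω*] 2 ÷ (1 + 0.0237977) = 2 ÷ 1.0237977 = 1.9535109.
Hence ρ(B_{ω*}) = 1.9535109 − 1 = 0.9535109.
(0.9535109)^m ≤ 10^{−5}  ⇒  m·ln(0.9535109) ≤ −5·ln10  ⇒  m ≥ 241.845  ⇒  m = 242

m = 242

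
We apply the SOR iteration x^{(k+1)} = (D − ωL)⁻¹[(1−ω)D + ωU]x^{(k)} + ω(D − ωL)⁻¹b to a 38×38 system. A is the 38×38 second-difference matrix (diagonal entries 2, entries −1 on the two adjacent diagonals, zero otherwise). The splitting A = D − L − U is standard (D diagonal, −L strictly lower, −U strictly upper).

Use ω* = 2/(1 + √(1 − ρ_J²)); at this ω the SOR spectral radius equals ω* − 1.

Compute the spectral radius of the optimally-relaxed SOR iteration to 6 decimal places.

ρ_SOR = 0.851052

[ρ_J] n=38: ρ(B_J) = cos(π/(n+1)) = cos(π/39) = 0.996757.
1 − cos²(π/39) = sin²(π/39) ⇒ √(1−ρ_J²) = sin(π/39) = 0.0804666.
Then 2/(1+√(1−ρ_J²)) = 2/(1+0.0804666); ω* = 2/1.0804666 = 1.851052.
ρ_SOR = ω* − 1 = 1.851052 − 1 = 0.851052.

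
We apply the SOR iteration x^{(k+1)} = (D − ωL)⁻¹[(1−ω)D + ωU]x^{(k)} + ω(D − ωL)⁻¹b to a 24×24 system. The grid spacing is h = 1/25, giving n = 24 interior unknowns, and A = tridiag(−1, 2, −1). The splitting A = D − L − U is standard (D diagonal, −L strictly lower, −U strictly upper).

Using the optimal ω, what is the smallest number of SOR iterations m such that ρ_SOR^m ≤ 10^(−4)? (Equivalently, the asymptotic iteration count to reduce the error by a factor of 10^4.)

m = 37

spectrum of D⁻¹(L+U) = {cos(kπ/25) : 1≤k≤24}; ρ_J = cos(π/25) = 0.9921147.
√(1 − cos²(π/25)) = sin(π/25) ≈ 0.1253332.
Young: ω* = 2/(1+√(1−ρ_J²)) = 2/(1+0.1253332) = 2/1.1253332 = 1.7772514.
ρ(B_{ω*}) = ω*−1 = 0.7772514
ρ_SOR^m ≤ 10^(−4) ⇔ m ≥ 4·ln10/(−ln 0.7772514) = 9.21034/0.251991 = 36.550; m = ⌈36.550⌉ = 37.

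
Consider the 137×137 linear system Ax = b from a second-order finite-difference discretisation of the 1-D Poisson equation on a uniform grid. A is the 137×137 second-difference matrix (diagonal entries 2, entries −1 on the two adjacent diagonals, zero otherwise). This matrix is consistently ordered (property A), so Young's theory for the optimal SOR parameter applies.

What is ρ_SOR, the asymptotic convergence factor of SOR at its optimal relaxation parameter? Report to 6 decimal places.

B_J for the 137×137 system has eigenvalues cos(kπ/138); ρ_J = cos(π/138) = 0.999741.
root = sin(π/138) = 0.0227632  (since 1−cos² = sin²).
[ω*] 2 ÷ (1 + 0.0227632) = 2 ÷ 1.0227632 = 1.955487.
[ρ_SOR] ω* − 1 = 0.955487.

ρ_SOR = 0.955487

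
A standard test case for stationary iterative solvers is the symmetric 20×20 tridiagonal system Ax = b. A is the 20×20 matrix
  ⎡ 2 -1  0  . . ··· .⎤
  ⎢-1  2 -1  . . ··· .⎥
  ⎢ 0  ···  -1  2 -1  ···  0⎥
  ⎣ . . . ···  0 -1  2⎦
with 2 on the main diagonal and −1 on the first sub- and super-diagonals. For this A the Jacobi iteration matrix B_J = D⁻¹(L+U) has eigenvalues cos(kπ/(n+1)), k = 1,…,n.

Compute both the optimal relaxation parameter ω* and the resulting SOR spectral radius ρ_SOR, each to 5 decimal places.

n=20: λ(B_J) = 1 − λ(A)/2 = cos(kπ/21); k=1 gives ρ_J = 0.98883.
√(1−ρ_J²) simplifies to sin(π/21) = 0.149042.
So ω* = 2/1.149042 = 1.74058 (Young).
ρ_SOR = ω* − 1 ≈ 0.74058.

ω* = 1.74058, ρ_SOR = 0.74058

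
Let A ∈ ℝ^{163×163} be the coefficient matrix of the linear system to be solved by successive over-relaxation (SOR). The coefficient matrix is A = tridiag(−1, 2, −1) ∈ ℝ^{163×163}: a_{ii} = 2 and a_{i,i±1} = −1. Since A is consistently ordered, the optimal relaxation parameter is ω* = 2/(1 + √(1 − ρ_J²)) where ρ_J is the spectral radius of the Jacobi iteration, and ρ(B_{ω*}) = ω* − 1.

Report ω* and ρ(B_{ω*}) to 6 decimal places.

ω* = 1.962410, ρ_SOR = 0.962410

ρ_J = max_k |cos(kπ/164)| = cos(π/164) = 0.999817
√(1−ρ_J²) simplifies to sin(π/164) = 0.0191549.
Young: ω* = 2/(1+√(1−ρ_J²)) = 2/(1+0.0191549) = 2/1.0191549 = 1.962410.
and ρ(B_{ω*}) = 1.962410 − 1 = 0.962410.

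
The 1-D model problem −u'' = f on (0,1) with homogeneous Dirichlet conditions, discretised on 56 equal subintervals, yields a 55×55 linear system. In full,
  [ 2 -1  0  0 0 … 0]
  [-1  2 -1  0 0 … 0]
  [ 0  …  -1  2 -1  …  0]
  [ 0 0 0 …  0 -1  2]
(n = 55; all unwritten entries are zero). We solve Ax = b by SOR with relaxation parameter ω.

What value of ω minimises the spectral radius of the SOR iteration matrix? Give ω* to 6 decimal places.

spectrum of D⁻¹(L+U) = {cos(kπ/56) : 1≤k≤55}; ρ_J = cos(π/56) = 0.998427.
1 − cos²(π/56) = sin²(π/56) ⇒ √(1−ρ_J²) = sin(π/56) = 0.0560704.
[ω*] 2 ÷ (1 + 0.0560704) = 2 ÷ 1.0560704 = 1.893813.
ρ_SOR = ω* − 1 ≈ 0.893813.

ω* = 1.893813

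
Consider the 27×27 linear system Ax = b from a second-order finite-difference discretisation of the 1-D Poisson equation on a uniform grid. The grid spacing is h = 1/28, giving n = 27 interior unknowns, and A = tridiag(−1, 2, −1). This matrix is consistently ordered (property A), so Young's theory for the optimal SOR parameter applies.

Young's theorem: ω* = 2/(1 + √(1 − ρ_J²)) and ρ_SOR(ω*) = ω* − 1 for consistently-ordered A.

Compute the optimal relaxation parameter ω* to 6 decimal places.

[ρ_J] n=27: ρ(B_J) = cos(π/(n+1)) = cos(π/28) = 0.993712.
root = sin(π/28) = 0.1119645  (since 1−cos² = sin²).
ω* = 2/(1+0.1119645) = 1.798619
[ρ_SOR] ω* − 1 = 0.798619.

ω* = 1.798619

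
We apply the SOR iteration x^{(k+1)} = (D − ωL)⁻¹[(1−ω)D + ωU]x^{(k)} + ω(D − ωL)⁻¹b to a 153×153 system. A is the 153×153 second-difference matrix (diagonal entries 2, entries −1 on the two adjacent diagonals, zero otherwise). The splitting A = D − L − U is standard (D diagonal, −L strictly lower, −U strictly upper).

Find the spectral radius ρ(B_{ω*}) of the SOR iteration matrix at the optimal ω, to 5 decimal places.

With n=153, ρ(Jacobi) = cos(π/154) = 0.99979.
√(1−ρ_J²) = |sin(π/154)| = 0.020399
ω* = 2 / (1 + 0.020399) = 2 / 1.020399 ≈ 1.96002.
and ρ(B_{ω*}) = 1.96002 − 1 = 0.96002.

ρ_SOR = 0.96002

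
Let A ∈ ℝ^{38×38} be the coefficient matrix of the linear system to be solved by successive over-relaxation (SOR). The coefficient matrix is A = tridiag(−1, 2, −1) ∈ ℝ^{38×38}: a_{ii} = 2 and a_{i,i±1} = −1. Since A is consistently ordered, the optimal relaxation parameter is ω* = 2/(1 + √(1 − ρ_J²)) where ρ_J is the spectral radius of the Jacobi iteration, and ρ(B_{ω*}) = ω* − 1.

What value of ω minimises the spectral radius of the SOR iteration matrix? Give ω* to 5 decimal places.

ω* = 1.85105

½·tridiag(1,0,1) at n=38: λ_k = cos(kπ/39); max |λ| at k=1 ⇒ ρ_J = cos(π/39) ≈ 0.99676.
√(1 − cos²(π/39)) = sin(π/39) ≈ 0.080467.
ω* = 2/(1 + 0.080467) = 2/1.080467 = 1.85105.
ρ(B_{ω*}) = ω*−1 = 0.85105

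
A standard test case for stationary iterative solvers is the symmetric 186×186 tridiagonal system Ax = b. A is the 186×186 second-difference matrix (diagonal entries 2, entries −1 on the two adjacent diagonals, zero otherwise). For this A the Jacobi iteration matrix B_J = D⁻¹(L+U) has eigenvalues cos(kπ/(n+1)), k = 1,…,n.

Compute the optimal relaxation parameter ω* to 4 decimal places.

ω* = 1.9670

½·tridiag(1,0,1) at n=186: λ_k = cos(kπ/187); max |λ| at k=1 ⇒ ρ_J = cos(π/187) ≈ 0.9999.
√(1−ρ_J²) simplifies to sin(π/187) = 0.01680.
[ω*] 2 ÷ (1 + 0.01680) = 2 ÷ 1.01680 = 1.9670.
[ρ_SOR] ω* − 1 = 0.9670.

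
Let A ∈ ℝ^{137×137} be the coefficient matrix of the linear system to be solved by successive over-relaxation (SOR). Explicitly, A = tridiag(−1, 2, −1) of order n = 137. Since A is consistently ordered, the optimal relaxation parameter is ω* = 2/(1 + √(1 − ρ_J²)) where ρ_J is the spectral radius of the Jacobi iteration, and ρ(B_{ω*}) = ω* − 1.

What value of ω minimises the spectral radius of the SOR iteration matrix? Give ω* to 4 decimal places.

[ρ_J] n=137: ρ(B_J) = cos(π/(n+1)) = cos(π/138) = 0.9997.
1 − cos²(π/138) = sin²(π/138) ⇒ √(1−ρ_J²) = sin(π/138) = 0.02276.
ω* = 2/(1 + 0.02276) = 2/1.02276 = 1.9555.
[ρ_SOR] ω* − 1 = 0.9555.

ω* = 1.9555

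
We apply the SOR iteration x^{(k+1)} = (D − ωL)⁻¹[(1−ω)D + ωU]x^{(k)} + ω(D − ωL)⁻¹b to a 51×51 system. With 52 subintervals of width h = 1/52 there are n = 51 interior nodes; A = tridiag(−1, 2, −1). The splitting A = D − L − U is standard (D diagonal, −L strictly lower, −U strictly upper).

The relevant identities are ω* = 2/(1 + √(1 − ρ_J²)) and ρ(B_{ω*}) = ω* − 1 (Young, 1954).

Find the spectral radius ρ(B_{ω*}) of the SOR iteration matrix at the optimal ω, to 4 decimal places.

n=51: λ(B_J) = 1 − λ(A)/2 = cos(kπ/52); k=1 gives ρ_J = 0.9982.
√(1−ρ_J²) = |sin(π/52)| = 0.06038
ω* = 2/(1 + 0.06038) = 2/1.06038 = 1.8861.
and ρ(B_{ω*}) = 1.8861 − 1 = 0.8861.

ρ_SOR = 0.8861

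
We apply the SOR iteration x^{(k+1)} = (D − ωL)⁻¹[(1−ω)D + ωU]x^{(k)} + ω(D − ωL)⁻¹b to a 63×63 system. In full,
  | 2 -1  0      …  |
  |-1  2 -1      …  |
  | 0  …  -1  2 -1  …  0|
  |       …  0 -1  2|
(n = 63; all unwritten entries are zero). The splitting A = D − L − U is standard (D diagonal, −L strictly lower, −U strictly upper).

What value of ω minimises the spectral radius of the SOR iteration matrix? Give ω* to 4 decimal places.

ω* = 1.9065

[ρ_J] n=63: ρ(B_J) = cos(π/(n+1)) = cos(π/64) = 0.9988.
root = sin(π/64) = 0.04907  (since 1−cos² = sin²).
ω* = 2 / (1 + 0.04907) = 2 / 1.04907 ≈ 1.9065.
At ω = 1.9065 every |λ(B_ω)| = ω−1, so ρ_SOR = 0.9065.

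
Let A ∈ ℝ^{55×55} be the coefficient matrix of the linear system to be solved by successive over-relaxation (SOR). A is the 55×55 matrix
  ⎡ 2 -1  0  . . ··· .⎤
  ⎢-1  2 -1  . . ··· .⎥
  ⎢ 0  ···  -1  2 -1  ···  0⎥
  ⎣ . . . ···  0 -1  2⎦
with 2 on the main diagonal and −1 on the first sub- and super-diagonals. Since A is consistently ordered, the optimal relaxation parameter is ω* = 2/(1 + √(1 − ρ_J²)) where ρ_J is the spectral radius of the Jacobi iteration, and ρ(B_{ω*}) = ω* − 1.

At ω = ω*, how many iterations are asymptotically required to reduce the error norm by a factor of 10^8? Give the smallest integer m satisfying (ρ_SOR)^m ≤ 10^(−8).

B_J for the 55×55 system has eigenvalues cos(kπ/56); ρ_J = cos(π/56) = 0.9984268.
√(1−ρ_J²) simplifies to sin(π/56) = 0.0560704.
Then 2/(1+√(1−ρ_J²)) = 2/(1+0.0560704); ω* = 2/1.0560704 = 1.8938131.
At ω = 1.8938131 every |λ(B_ω)| = ω−1, so ρ_SOR = 0.8938131.
ρ_SOR^m ≤ 10^(−8) ⇔ m ≥ 8·ln10/(−ln 0.8938131) = 18.4207/0.112259 = 164.091; m = ⌈164.091⌉ = 165.

m = 165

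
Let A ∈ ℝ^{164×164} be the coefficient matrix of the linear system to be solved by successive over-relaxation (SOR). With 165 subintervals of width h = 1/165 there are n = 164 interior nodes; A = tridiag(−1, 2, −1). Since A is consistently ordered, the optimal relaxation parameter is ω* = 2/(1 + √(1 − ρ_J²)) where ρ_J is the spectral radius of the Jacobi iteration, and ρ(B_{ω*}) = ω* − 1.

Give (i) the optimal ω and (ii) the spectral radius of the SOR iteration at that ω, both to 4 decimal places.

ω* = 1.9626, ρ_SOR = 0.9626

[ρ_J] n=164: ρ(B_J) = cos(π/(n+1)) = cos(π/165) = 0.9998.
root = sin(π/165) = 0.01904  (since 1−cos² = sin²).
ω* = 2/(1 + 0.01904) = 2/1.01904 = 1.9626.
ρ_SOR = ω* − 1 ≈ 0.9626.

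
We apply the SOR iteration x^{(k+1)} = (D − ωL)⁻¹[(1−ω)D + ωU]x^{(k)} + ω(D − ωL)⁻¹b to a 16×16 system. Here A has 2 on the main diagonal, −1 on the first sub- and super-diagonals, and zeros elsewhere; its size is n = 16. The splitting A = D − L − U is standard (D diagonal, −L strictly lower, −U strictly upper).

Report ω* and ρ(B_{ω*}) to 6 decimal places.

ω* = 1.689547, ρ_SOR = 0.689547

ρ_J = max_k |cos(kπ/17)| = cos(π/17) = 0.982973
√(1−ρ_J²) = |sin(π/17)| = 0.1837495
ω* = 2/(1+0.1837495) = 1.689547
ρ(B_{ω*}) = ω*−1 = 0.689547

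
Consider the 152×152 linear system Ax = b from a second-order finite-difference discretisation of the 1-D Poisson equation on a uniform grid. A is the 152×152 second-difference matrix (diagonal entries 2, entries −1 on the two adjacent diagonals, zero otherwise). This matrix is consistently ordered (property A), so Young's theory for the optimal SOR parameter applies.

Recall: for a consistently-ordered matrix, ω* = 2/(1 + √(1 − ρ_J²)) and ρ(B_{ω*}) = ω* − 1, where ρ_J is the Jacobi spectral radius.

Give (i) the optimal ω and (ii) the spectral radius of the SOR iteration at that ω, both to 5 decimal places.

ω* = 1.95976, ρ_SOR = 0.95976

[ρ_J] n=152: ρ(B_J) = cos(π/(n+1)) = cos(π/153) = 0.99979.
√(1−ρ_J²) = |sin(π/153)| = 0.020532
So ω* = 2/1.020532 = 1.95976 (Young).
and ρ(B_{ω*}) = 1.95976 − 1 = 0.95976.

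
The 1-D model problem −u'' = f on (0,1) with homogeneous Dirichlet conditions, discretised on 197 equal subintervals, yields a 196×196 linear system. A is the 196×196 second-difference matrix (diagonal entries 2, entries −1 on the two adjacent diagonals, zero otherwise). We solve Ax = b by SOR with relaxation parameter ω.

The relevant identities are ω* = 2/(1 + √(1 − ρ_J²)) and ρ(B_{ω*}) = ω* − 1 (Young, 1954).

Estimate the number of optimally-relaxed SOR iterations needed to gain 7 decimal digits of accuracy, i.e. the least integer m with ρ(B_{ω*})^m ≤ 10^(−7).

m = 506

ρ_J = max_k |cos(kπ/197)| = cos(π/197) = 0.9998728
√(1−ρ_J²) = |sin(π/197)| = 0.0159465
[ω*] 2 ÷ (1 + 0.0159465) = 2 ÷ 1.0159465 = 1.9686076.
At ω = 1.9686076 every |λ(B_ω)| = ω−1, so ρ_SOR = 0.9686076.
For 7 digits: m = 7·ln10 / (−ln 0.9686076) = 16.1181/0.0318957 = 505.338; round up → m = 506.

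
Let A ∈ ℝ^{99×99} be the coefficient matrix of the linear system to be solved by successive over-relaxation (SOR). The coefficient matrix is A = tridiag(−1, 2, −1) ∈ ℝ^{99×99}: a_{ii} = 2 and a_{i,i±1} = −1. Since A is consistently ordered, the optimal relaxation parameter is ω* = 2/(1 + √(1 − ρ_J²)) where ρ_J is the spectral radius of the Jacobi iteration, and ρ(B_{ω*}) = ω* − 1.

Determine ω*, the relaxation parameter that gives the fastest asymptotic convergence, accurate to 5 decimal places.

ω* = 1.93909

With n=99, ρ(Jacobi) = cos(π/100) = 0.99951.
root = sin(π/100) = 0.031411  (since 1−cos² = sin²).
Then 2/(1+√(1−ρ_J²)) = 2/(1+0.031411); ω* = 2/1.031411 = 1.93909.
ρ_SOR = ω* − 1 ≈ 0.93909.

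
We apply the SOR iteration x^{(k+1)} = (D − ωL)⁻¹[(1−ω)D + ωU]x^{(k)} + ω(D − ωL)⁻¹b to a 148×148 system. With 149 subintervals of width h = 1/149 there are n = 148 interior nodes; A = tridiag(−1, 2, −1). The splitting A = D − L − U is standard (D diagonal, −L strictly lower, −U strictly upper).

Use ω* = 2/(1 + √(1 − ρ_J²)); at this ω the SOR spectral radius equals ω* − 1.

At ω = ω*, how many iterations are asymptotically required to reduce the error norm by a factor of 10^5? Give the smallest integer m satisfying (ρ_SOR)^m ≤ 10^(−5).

m = 273

½·tridiag(1,0,1) at n=148: λ_k = cos(kπ/149); max |λ| at k=1 ⇒ ρ_J = cos(π/149) ≈ 0.9997777.
root = sin(π/149) = 0.0210830  (since 1−cos² = sin²).
ω* = 2 / (1 + 0.0210830) = 2 / 1.0210830 ≈ 1.9587046.
[ρ_SOR] ω* − 1 = 0.9587046.
(0.9587046)^m ≤ 10^{−5}  ⇒  m·ln(0.9587046) ≤ −5·ln10  ⇒  m ≥ 272.997  ⇒  m = 273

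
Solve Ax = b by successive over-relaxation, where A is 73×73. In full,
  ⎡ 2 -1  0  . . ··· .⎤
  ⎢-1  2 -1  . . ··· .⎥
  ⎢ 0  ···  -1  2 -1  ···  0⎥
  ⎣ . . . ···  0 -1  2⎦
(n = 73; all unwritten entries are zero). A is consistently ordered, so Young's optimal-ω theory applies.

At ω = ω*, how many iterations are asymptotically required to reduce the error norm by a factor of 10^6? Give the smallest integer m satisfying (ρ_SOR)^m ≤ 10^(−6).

ρ_J = max_k |cos(kπ/74)| = cos(π/74) = 0.9990990
√(1−ρ_J²) = |sin(π/74)| = 0.0424412
Young: ω* = 2/(1+√(1−ρ_J²)) = 2/(1+0.0424412) = 2/1.0424412 = 1.9185734.
At ω = 1.9185734 every |λ(B_ω)| = ω−1, so ρ_SOR = 0.9185734.
ρ_SOR^m ≤ 10^(−6) ⇔ m ≥ 6·ln10/(−ln 0.9185734) = 13.8155/0.0849335 = 162.663; m = ⌈162.663⌉ = 163.

m = 163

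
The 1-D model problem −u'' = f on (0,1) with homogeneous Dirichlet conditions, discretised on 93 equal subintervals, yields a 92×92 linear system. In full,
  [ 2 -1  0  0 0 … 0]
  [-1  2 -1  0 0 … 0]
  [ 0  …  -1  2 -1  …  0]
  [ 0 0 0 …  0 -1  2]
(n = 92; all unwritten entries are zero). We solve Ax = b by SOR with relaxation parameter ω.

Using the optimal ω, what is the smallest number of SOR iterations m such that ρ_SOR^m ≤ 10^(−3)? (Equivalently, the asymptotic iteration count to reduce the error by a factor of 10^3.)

With n=92, ρ(Jacobi) = cos(π/93) = 0.9994295.
√(1 − cos²(π/93)) = sin(π/93) ≈ 0.0337741.
Young: ω* = 2/(1+√(1−ρ_J²)) = 2/(1+0.0337741) = 2/1.0337741 = 1.9346586.
At ω = 1.9346586 every |λ(B_ω)| = ω−1, so ρ_SOR = 0.9346586.
ρ_SOR^m ≤ 10^(−3) ⇔ m ≥ 3·ln10/(−ln 0.9346586) = 6.90776/0.067574 = 102.225; m = ⌈102.225⌉ = 103.

m = 103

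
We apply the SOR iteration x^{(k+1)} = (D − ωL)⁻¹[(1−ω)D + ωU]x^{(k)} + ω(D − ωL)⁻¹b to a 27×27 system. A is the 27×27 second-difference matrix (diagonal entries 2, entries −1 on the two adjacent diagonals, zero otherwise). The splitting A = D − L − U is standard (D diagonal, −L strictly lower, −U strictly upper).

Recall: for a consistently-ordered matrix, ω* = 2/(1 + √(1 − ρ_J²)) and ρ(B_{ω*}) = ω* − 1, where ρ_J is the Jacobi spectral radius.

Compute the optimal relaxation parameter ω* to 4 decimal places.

ω* = 1.7986

spectrum of D⁻¹(L+U) = {cos(kπ/28) : 1≤k≤27}; ρ_J = cos(π/28) = 0.9937.
1 − cos²(π/28) = sin²(π/28) ⇒ √(1−ρ_J²) = sin(π/28) = 0.11196.
ω* = 2 / (1 + 0.11196) = 2 / 1.11196 ≈ 1.7986.
ρ_SOR = ω* − 1 = 1.7986 − 1 = 0.7986.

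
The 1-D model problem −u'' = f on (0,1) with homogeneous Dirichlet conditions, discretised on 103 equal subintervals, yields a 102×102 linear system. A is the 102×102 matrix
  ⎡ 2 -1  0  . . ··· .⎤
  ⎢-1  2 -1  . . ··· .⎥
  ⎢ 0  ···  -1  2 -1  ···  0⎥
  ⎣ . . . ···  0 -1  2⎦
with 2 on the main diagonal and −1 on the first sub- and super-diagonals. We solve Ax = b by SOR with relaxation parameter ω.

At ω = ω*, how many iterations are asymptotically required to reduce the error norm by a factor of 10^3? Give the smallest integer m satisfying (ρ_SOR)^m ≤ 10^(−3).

n=102: λ(B_J) = 1 − λ(A)/2 = cos(kπ/103); k=1 gives ρ_J = 0.9995349.
1 − cos²(π/103) = sin²(π/103) ⇒ √(1−ρ_J²) = sin(π/103) = 0.0304962.
ω* = 2 / (1 + 0.0304962) = 2 / 1.0304962 ≈ 1.9408126.
Hence ρ(B_{ω*}) = 1.9408126 − 1 = 0.9408126.
ρ_SOR^m ≤ 10^(−3) ⇔ m ≥ 3·ln10/(−ln 0.9408126) = 6.90776/0.0610113 = 113.221; m = ⌈113.221⌉ = 114.

m = 114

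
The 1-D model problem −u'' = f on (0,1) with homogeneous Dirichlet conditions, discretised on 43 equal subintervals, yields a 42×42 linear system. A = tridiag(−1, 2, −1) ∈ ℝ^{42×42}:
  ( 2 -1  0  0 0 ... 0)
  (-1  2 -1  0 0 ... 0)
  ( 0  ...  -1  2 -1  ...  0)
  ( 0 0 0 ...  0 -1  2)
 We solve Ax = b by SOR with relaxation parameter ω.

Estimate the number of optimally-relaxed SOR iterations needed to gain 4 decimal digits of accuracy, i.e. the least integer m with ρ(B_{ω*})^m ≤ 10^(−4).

m = 63

B_J for the 42×42 system has eigenvalues cos(kπ/43); ρ_J = cos(π/43) = 0.9973323.
√(1−ρ_J²) simplifies to sin(π/43) = 0.0729953.
ω* = 2/(1+0.0729953) = 1.8639411
ρ_SOR = ω* − 1 = 1.8639411 − 1 = 0.8639411.
Need (0.8639411)^m ≤ 10^(−4): m ≥ 4·ln10/|ln 0.8639411| = 9.21034/0.146251 = 62.976 ⇒ m = 63.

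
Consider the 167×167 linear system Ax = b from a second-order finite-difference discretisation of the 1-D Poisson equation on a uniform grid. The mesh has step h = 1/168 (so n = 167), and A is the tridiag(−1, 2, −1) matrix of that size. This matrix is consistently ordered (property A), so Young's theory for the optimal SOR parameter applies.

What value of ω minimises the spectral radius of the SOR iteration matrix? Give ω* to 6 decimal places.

ρ_J = max_k |cos(kπ/168)| = cos(π/168) = 0.999825
√(1−ρ_J²) simplifies to sin(π/168) = 0.0186989.
[ω*] 2 ÷ (1 + 0.0186989) = 2 ÷ 1.0186989 = 1.963289.
ρ_SOR = ω* − 1 ≈ 0.963289.

ω* = 1.963289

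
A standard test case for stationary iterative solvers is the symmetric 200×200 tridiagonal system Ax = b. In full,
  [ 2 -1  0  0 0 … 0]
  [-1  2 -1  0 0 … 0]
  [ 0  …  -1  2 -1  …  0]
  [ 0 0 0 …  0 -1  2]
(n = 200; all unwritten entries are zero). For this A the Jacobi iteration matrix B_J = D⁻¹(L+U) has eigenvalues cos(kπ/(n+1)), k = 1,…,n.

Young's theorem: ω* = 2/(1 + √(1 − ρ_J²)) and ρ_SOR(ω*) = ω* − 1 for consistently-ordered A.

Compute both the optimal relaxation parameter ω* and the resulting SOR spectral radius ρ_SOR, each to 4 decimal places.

With n=200, ρ(Jacobi) = cos(π/201) = 0.9999.
√(1−ρ_J²) simplifies to sin(π/201) = 0.01563.
Young: ω* = 2/(1+√(1−ρ_J²)) = 2/(1+0.01563) = 2/1.01563 = 1.9692.
At ω = 1.9692 every |λ(B_ω)| = ω−1, so ρ_SOR = 0.9692.

ω* = 1.9692, ρ_SOR = 0.9692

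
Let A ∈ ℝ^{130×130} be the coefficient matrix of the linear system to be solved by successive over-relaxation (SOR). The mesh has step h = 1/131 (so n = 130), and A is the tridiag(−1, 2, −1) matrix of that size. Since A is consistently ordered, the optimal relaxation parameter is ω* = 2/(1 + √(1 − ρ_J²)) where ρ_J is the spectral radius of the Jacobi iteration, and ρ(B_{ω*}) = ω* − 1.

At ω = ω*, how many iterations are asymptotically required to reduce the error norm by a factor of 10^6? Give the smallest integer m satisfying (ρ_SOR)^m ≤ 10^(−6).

n=130: λ(B_J) = 1 − λ(A)/2 = cos(kπ/131); k=1 gives ρ_J = 0.9997125.
√(1−ρ_J²) simplifies to sin(π/131) = 0.0239793.
ω* = 2/(1+0.0239793) = 1.9531645
ρ_SOR = ω* − 1 = 1.9531645 − 1 = 0.9531645.
Need (0.9531645)^m ≤ 10^(−6): m ≥ 6·ln10/|ln 0.9531645| = 13.8155/0.0479678 = 288.016 ⇒ m = 289.

m = 289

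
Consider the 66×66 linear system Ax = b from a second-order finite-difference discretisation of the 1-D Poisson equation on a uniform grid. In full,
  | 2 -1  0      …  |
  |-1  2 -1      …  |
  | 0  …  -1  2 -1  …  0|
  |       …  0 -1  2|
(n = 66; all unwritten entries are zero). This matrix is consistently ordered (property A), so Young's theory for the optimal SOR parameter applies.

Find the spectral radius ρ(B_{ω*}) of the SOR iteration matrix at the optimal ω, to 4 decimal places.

ρ_SOR = 0.9105

spectrum of D⁻¹(L+U) = {cos(kπ/67) : 1≤k≤66}; ρ_J = cos(π/67) = 0.9989.
√(1−ρ_J²) simplifies to sin(π/67) = 0.04687.
Young: ω* = 2/(1+√(1−ρ_J²)) = 2/(1+0.04687) = 2/1.04687 = 1.9105.
and ρ(B_{ω*}) = 1.9105 − 1 = 0.9105.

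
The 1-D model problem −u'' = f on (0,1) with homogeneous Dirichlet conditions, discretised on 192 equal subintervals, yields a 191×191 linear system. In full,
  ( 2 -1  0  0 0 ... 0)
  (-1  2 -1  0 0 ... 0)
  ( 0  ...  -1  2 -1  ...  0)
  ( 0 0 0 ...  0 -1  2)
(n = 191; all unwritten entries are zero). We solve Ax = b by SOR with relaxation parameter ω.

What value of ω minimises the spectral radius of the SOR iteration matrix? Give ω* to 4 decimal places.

ρ_J = max_k |cos(kπ/192)| = cos(π/192) = 0.9999
√(1−ρ_J²) = |sin(π/192)| = 0.01636
[ω*] 2 ÷ (1 + 0.01636) = 2 ÷ 1.01636 = 1.9678.
Hence ρ(B_{ω*}) = 1.9678 − 1 = 0.9678.

ω* = 1.9678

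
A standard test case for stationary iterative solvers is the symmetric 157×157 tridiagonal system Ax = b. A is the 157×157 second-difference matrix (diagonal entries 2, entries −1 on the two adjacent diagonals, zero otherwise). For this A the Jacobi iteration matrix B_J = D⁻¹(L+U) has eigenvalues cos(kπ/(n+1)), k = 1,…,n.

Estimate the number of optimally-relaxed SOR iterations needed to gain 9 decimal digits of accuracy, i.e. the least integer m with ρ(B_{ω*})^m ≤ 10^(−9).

[ρ_J] n=157: ρ(B_J) = cos(π/(n+1)) = cos(π/158) = 0.9998023.
√(1−ρ_J²) = |sin(π/158)| = 0.0198822
So ω* = 2/1.0198822 = 1.9610108 (Young).
ρ_SOR = ω* − 1 = 1.9610108 − 1 = 0.9610108.
For 9 digits: m = 9·ln10 / (−ln 0.9610108) = 20.7233/0.0397696 = 521.084; round up → m = 522.

m = 522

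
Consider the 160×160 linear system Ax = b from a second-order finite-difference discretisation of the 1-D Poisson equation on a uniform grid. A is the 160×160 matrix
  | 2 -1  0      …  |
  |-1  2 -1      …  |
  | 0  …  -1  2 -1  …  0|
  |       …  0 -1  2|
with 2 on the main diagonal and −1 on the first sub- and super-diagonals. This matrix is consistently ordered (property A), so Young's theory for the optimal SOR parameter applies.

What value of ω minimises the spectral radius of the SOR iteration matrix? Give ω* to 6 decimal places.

ω* = 1.961723

[ρ_J] n=160: ρ(B_J) = cos(π/(n+1)) = cos(π/161) = 0.999810.
√(1−ρ_J²) = |sin(π/161)| = 0.0195118
Then 2/(1+√(1−ρ_J²)) = 2/(1+0.0195118); ω* = 2/1.0195118 = 1.961723.
and ρ(B_{ω*}) = 1.961723 − 1 = 0.961723.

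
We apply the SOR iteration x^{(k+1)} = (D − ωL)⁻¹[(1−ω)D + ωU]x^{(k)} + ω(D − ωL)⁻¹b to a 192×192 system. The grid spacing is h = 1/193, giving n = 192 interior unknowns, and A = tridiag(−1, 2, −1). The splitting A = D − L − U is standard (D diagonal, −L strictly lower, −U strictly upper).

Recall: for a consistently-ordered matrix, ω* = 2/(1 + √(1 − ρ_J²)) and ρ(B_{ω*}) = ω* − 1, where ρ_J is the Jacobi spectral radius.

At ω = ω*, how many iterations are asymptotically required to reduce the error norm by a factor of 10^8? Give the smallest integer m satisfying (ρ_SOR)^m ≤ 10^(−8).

B_J for the 192×192 system has eigenvalues cos(kπ/193); ρ_J = cos(π/193) = 0.9998675.
√(1−ρ_J²) simplifies to sin(π/193) = 0.0162770.
ω* = 2/(1+0.0162770) = 1.9679674
ρ_SOR = ω* − 1 = 1.9679674 − 1 = 0.9679674.
(0.9679674)^m ≤ 10^{−8}  ⇒  m·ln(0.9679674) ≤ −8·ln10  ⇒  m ≥ 565.800  ⇒  m = 566

m = 566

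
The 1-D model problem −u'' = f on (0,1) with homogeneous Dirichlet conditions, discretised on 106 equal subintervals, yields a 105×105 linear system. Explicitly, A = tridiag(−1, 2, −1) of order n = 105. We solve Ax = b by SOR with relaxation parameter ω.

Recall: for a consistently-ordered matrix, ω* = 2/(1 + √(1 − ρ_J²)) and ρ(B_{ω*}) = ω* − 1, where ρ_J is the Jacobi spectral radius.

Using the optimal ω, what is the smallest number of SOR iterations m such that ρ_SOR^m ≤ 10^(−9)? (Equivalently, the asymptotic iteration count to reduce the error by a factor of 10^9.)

[ρ_J] n=105: ρ(B_J) = cos(π/(n+1)) = cos(π/106) = 0.9995608.
√(1−ρ_J²) = |sin(π/106)| = 0.0296333
[ω*] 2 ÷ (1 + 0.0296333) = 2 ÷ 1.0296333 = 1.9424391.
ρ_SOR = ω* − 1 ≈ 0.9424391.
9·ln10 = 20.7233; −ln(0.9424391) = 0.059284; m = ⌈20.7233/0.059284⌉ = ⌈349.560⌉ = 350.

m = 350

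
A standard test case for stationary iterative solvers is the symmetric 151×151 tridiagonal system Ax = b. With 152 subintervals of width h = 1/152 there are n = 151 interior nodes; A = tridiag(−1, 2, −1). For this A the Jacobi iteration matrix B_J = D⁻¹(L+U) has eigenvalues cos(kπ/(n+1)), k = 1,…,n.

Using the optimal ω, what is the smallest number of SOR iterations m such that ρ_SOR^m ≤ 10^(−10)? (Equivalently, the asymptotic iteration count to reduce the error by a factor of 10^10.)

m = 557

ρ_J = max_k |cos(kπ/152)| = cos(π/152) = 0.9997864
√(1 − cos²(π/152)) = sin(π/152) ≈ 0.0206669.
Young: ω* = 2/(1+√(1−ρ_J²)) = 2/(1+0.0206669) = 2/1.0206669 = 1.9595031.
At ω = 1.9595031 every |λ(B_ω)| = ω−1, so ρ_SOR = 0.9595031.
m ≥ 10·ln10 / (−ln 0.9595031) = 556.992; smallest integer m = 557.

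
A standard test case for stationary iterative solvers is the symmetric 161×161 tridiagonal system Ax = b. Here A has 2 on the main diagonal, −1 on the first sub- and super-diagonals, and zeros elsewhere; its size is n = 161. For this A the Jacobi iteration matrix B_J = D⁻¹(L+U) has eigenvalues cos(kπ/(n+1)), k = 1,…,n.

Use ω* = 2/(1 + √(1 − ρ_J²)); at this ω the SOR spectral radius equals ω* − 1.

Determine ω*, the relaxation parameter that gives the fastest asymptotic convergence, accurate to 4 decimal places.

ω* = 1.9620

ρ_J = max_k |cos(kπ/162)| = cos(π/162) = 0.9998
root = sin(π/162) = 0.01939  (since 1−cos² = sin²).
ω* = 2/(1+0.01939) = 1.9620
and ρ(B_{ω*}) = 1.9620 − 1 = 0.9620.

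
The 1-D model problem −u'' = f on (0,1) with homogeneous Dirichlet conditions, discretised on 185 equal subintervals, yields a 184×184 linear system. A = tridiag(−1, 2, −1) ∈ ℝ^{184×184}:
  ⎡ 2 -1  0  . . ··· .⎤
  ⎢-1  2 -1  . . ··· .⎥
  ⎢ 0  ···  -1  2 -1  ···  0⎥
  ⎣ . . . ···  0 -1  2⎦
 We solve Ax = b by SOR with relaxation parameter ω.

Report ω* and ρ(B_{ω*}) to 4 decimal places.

ω* = 1.9666, ρ_SOR = 0.9666

ρ_J = max_k |cos(kπ/185)| = cos(π/185) = 0.9999
√(1−ρ_J²) = |sin(π/185)| = 0.01698
Then 2/(1+√(1−ρ_J²)) = 2/(1+0.01698); ω* = 2/1.01698 = 1.9666.
At ω = 1.9666 every |λ(B_ω)| = ω−1, so ρ_SOR = 0.9666.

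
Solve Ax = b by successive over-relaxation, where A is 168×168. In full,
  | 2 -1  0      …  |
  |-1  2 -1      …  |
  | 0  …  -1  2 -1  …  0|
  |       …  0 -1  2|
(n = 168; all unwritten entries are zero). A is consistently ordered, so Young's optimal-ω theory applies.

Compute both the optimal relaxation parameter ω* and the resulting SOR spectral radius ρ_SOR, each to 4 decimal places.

spectrum of D⁻¹(L+U) = {cos(kπ/169) : 1≤k≤168}; ρ_J = cos(π/169) = 0.9998.
root = sin(π/169) = 0.01859  (since 1−cos² = sin²).
ω* = 2/(1+0.01859) = 1.9635
[ρ_SOR] ω* − 1 = 0.9635.

ω* = 1.9635, ρ_SOR = 0.9635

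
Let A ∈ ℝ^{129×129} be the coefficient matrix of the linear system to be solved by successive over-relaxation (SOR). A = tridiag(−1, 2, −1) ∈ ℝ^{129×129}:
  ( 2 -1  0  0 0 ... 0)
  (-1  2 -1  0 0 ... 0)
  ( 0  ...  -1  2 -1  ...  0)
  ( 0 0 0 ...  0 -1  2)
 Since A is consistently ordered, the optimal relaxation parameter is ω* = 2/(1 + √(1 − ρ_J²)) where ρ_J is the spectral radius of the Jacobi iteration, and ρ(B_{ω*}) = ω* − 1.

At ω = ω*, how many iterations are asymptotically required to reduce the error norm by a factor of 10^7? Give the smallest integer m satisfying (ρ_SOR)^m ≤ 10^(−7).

m = 334

[ρ_J] n=129: ρ(B_J) = cos(π/(n+1)) = cos(π/130) = 0.9997080.
√(1−ρ_J²) = |sin(π/130)| = 0.0241637
Young: ω* = 2/(1+√(1−ρ_J²)) = 2/(1+0.0241637) = 2/1.0241637 = 1.9528128.
Hence ρ(B_{ω*}) = 1.9528128 − 1 = 0.9528128.
Need (0.9528128)^m ≤ 10^(−7): m ≥ 7·ln10/|ln 0.9528128| = 16.1181/0.0483368 = 333.454 ⇒ m = 334.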